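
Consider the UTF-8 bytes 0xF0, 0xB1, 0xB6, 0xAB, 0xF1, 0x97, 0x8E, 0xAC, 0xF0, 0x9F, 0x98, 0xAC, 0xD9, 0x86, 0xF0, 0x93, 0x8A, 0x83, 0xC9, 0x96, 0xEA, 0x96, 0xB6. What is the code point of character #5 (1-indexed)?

Offset 0: leading byte 0xF0 = 11110000 → 4-byte char #1 = F0 B1 B6 AB.
Offset 4: leading byte 0xF1 = 11110001 → 4-byte char #2 = F1 97 8E AC.
Offset 8: leading byte 0xF0 = 11110000 → 4-byte char #3 = F0 9F 98 AC.
Offset 12: leading byte 0xD9 = 11011001 → 2-byte char #4 = D9 86.
Offset 14: leading byte 0xF0 = 11110000 → 4-byte char #5 = F0 93 8A 83.
Leading byte 0xF0 = 11110000 matches 11110xxx → 4-byte sequence.
Byte 1: 0xF0 = 11110000, payload 000 (3 bits).
Byte 2: 0x93 = 10010011 (10xxxxxx ✓), payload 010011.
Byte 3: 0x8A = 10001010 (10xxxxxx ✓), payload 001010.
Byte 4: 0x83 = 10000011 (10xxxxxx ✓), payload 000011.
Concatenate: 000010011001010000011 = 0x13283 (21 bits → U+13283).

U+13283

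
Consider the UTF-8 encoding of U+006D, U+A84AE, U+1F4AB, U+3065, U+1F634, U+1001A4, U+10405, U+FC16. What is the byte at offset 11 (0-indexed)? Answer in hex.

U+006D → 1-byte form 6D at offsets 0–0.
U+A84AE → 4-byte form F2 A8 92 AE at offsets 1–4.
U+1F4AB → 4-byte form F0 9F 92 AB at offsets 5–8.
U+3065 → 3-byte form E3 81 A5 at offsets 9–11.
Offset 11 falls in char 4's range; it's byte 3 of E3 81 A5 = 0xA5.

0xA5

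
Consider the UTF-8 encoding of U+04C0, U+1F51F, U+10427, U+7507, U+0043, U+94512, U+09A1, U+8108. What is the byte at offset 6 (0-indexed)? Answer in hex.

0xF0

U+04C0 → 2-byte form D3 80 at offsets 0–1.
U+1F51F → 4-byte form F0 9F 94 9F at offsets 2–5.
U+10427 → 4-byte form F0 90 90 A7 at offsets 6–9.
Offset 6 falls in char 3's range; it's byte 1 of F0 90 90 A7 = 0xF0.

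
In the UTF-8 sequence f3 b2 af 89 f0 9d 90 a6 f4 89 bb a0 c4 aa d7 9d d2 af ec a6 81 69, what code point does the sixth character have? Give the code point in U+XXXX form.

U+04AF

Offset 0: leading byte 0xF3 = 11110011 → 4-byte char #1 = F3 B2 AF 89.
Offset 4: leading byte 0xF0 = 11110000 → 4-byte char #2 = F0 9D 90 A6.
Offset 8: leading byte 0xF4 = 11110100 → 4-byte char #3 = F4 89 BB A0.
Offset 12: leading byte 0xC4 = 11000100 → 2-byte char #4 = C4 AA.
Offset 14: leading byte 0xD7 = 11010111 → 2-byte char #5 = D7 9D.
Offset 16: leading byte 0xD2 = 11010010 → 2-byte char #6 = D2 AF.
Leading byte 0xD2 = 11010010 matches 110xxxxx → 2-byte sequence.
Byte 1: 0xD2 = 11010010, payload 10010 (5 bits).
Byte 2: 0xAF = 10101111 (10xxxxxx ✓), payload 101111.
Concatenate: 10010101111 = 0x4AF (11 bits → U+04AF).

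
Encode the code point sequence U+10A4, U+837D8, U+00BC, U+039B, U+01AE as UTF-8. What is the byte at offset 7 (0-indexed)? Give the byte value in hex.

U+10A4 → 3-byte form E1 82 A4 at offsets 0–2.
U+837D8 → 4-byte form F2 83 9F 98 at offsets 3–6.
U+00BC → 2-byte form C2 BC at offsets 7–8.
Offset 7 falls in char 3's range; it's byte 1 of C2 BC = 0xC2.

0xC2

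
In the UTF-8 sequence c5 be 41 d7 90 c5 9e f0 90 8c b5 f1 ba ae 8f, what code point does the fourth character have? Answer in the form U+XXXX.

Offset 0: leading byte 0xC5 = 11000101 → 2-byte char #1 = C5 BE.
Offset 2: leading byte 0x41 = 01000001 → 1-byte char #2 = 41.
Offset 3: leading byte 0xD7 = 11010111 → 2-byte char #3 = D7 90.
Offset 5: leading byte 0xC5 = 11000101 → 2-byte char #4 = C5 9E.
Leading byte 0xC5 = 11000101 matches 110xxxxx → 2-byte sequence.
Byte 1: 0xC5 = 11000101, payload 00101 (5 bits).
Byte 2: 0x9E = 10011110 (10xxxxxx ✓), payload 011110.
Concatenate: 00101011110 = 0x15E (11 bits → U+015E).

U+015E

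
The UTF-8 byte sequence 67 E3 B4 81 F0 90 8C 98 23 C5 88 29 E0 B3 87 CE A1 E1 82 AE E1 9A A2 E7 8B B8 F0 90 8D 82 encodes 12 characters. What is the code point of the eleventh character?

Offset 0: leading byte 0x67 = 01100111 → 1-byte char #1 = 67.
Offset 1: leading byte 0xE3 = 11100011 → 3-byte char #2 = E3 B4 81.
Offset 4: leading byte 0xF0 = 11110000 → 4-byte char #3 = F0 90 8C 98.
Offset 8: leading byte 0x23 = 00100011 → 1-byte char #4 = 23.
Offset 9: leading byte 0xC5 = 11000101 → 2-byte char #5 = C5 88.
Offset 11: leading byte 0x29 = 00101001 → 1-byte char #6 = 29.
Offset 12: leading byte 0xE0 = 11100000 → 3-byte char #7 = E0 B3 87.
Offset 15: leading byte 0xCE = 11001110 → 2-byte char #8 = CE A1.
Offset 17: leading byte 0xE1 = 11100001 → 3-byte char #9 = E1 82 AE.
Offset 20: leading byte 0xE1 = 11100001 → 3-byte char #10 = E1 9A A2.
Offset 23: leading byte 0xE7 = 11100111 → 3-byte char #11 = E7 8B B8.
Leading byte 0xE7 = 11100111 matches 1110xxxx → 3-byte sequence.
Byte 1: 0xE7 = 11100111, payload 0111 (4 bits).
Byte 2: 0x8B = 10001011 (10xxxxxx ✓), payload 001011.
Byte 3: 0xB8 = 10111000 (10xxxxxx ✓), payload 111000.
Concatenate: 0111001011111000 = 0x72F8 (16 bits → U+72F8).

U+72F8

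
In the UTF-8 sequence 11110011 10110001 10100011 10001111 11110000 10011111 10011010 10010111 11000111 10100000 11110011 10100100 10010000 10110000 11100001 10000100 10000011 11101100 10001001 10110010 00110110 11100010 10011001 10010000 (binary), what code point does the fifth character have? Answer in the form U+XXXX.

Offset 0: leading byte 0xF3 = 11110011 → 4-byte char #1 = F3 B1 A3 8F.
Offset 4: leading byte 0xF0 = 11110000 → 4-byte char #2 = F0 9F 9A 97.
Offset 8: leading byte 0xC7 = 11000111 → 2-byte char #3 = C7 A0.
Offset 10: leading byte 0xF3 = 11110011 → 4-byte char #4 = F3 A4 90 B0.
Offset 14: leading byte 0xE1 = 11100001 → 3-byte char #5 = E1 84 83.
Leading byte 0xE1 = 11100001 matches 1110xxxx → 3-byte sequence.
Byte 1: 0xE1 = 11100001, payload 0001 (4 bits).
Byte 2: 0x84 = 10000100 (10xxxxxx ✓), payload 000100.
Byte 3: 0x83 = 10000011 (10xxxxxx ✓), payload 000011.
Concatenate: 0001000100000011 = 0x1103 (16 bits → U+1103).

U+1103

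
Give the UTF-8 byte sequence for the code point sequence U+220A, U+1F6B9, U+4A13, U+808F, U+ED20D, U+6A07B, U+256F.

E2 88 8A F0 9F 9A B9 E4 A8 93 E8 82 8F F3 AD 88 8D F1 AA 81 BB E2 95 AF

U+220A: 3-byte form → E2 88 8A.
U+1F6B9: 4-byte form → F0 9F 9A B9.
U+4A13: 3-byte form → E4 A8 93.
U+808F: 3-byte form → E8 82 8F.
U+ED20D: 4-byte form → F3 AD 88 8D.
U+6A07B: 4-byte form → F1 AA 81 BB.
U+256F: 3-byte form → E2 95 AF.
Concatenated (24 bytes): E2 88 8A F0 9F 9A B9 E4 A8 93 E8 82 8F F3 AD 88 8D F1 AA 81 BB E2 95 AF.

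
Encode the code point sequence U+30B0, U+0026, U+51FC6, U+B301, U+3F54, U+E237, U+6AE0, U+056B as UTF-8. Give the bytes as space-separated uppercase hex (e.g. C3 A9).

U+30B0: 3-byte form → E3 82 B0.
U+0026: 1-byte form → 26.
U+51FC6: 4-byte form → F1 91 BF 86.
U+B301: 3-byte form → EB 8C 81.
U+3F54: 3-byte form → E3 BD 94.
U+E237: 3-byte form → EE 88 B7.
U+6AE0: 3-byte form → E6 AB A0.
U+056B: 2-byte form → D5 AB.
Concatenated (22 bytes): E3 82 B0 26 F1 91 BF 86 EB 8C 81 E3 BD 94 EE 88 B7 E6 AB A0 D5 AB.

E3 82 B0 26 F1 91 BF 86 EB 8C 81 E3 BD 94 EE 88 B7 E6 AB A0 D5 AB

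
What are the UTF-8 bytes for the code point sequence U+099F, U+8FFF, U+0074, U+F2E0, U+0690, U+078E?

E0 A6 9F E8 BF BF 74 EF 8B A0 DA 90 DE 8E

U+099F: 3-byte form → E0 A6 9F.
U+8FFF: 3-byte form → E8 BF BF.
U+0074: 1-byte form → 74.
U+F2E0: 3-byte form → EF 8B A0.
U+0690: 2-byte form → DA 90.
U+078E: 2-byte form → DE 8E.
Concatenated (14 bytes): E0 A6 9F E8 BF BF 74 EF 8B A0 DA 90 DE 8E.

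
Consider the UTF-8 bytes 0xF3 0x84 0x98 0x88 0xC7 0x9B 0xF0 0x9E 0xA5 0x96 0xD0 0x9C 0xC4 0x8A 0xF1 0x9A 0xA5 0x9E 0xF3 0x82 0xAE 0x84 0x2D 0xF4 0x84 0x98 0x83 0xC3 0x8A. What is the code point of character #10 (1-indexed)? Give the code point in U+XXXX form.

Offset 0: leading byte 0xF3 = 11110011 → 4-byte char #1 = F3 84 98 88.
Offset 4: leading byte 0xC7 = 11000111 → 2-byte char #2 = C7 9B.
Offset 6: leading byte 0xF0 = 11110000 → 4-byte char #3 = F0 9E A5 96.
Offset 10: leading byte 0xD0 = 11010000 → 2-byte char #4 = D0 9C.
Offset 12: leading byte 0xC4 = 11000100 → 2-byte char #5 = C4 8A.
Offset 14: leading byte 0xF1 = 11110001 → 4-byte char #6 = F1 9A A5 9E.
Offset 18: leading byte 0xF3 = 11110011 → 4-byte char #7 = F3 82 AE 84.
Offset 22: leading byte 0x2D = 00101101 → 1-byte char #8 = 2D.
Offset 23: leading byte 0xF4 = 11110100 → 4-byte char #9 = F4 84 98 83.
Offset 27: leading byte 0xC3 = 11000011 → 2-byte char #10 = C3 8A.
Leading byte 0xC3 = 11000011 matches 110xxxxx → 2-byte sequence.
Byte 1: 0xC3 = 11000011, payload 00011 (5 bits).
Byte 2: 0x8A = 10001010 (10xxxxxx ✓), payload 001010.
Concatenate: 00011001010 = 0xCA (11 bits → U+00CA).

U+00CA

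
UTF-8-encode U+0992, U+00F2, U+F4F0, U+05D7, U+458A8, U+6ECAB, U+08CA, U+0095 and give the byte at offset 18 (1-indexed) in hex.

1-indexed offset 18 is 0-indexed offset 17.
U+0992 → 3-byte form E0 A6 92 at offsets 0–2.
U+00F2 → 2-byte form C3 B2 at offsets 3–4.
U+F4F0 → 3-byte form EF 93 B0 at offsets 5–7.
U+05D7 → 2-byte form D7 97 at offsets 8–9.
U+458A8 → 4-byte form F1 85 A2 A8 at offsets 10–13.
U+6ECAB → 4-byte form F1 AE B2 AB at offsets 14–17.
Offset 17 falls in char 6's range; it's byte 4 of F1 AE B2 AB = 0xAB.

0xAB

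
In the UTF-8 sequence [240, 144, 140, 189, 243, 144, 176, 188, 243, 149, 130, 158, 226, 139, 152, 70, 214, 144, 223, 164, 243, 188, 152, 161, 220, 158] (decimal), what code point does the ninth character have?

Offset 0: leading byte 0xF0 = 11110000 → 4-byte char #1 = F0 90 8C BD.
Offset 4: leading byte 0xF3 = 11110011 → 4-byte char #2 = F3 90 B0 BC.
Offset 8: leading byte 0xF3 = 11110011 → 4-byte char #3 = F3 95 82 9E.
Offset 12: leading byte 0xE2 = 11100010 → 3-byte char #4 = E2 8B 98.
Offset 15: leading byte 0x46 = 01000110 → 1-byte char #5 = 46.
Offset 16: leading byte 0xD6 = 11010110 → 2-byte char #6 = D6 90.
Offset 18: leading byte 0xDF = 11011111 → 2-byte char #7 = DF A4.
Offset 20: leading byte 0xF3 = 11110011 → 4-byte char #8 = F3 BC 98 A1.
Offset 24: leading byte 0xDC = 11011100 → 2-byte char #9 = DC 9E.
Leading byte 0xDC = 11011100 matches 110xxxxx → 2-byte sequence.
Byte 1: 0xDC = 11011100, payload 11100 (5 bits).
Byte 2: 0x9E = 10011110 (10xxxxxx ✓), payload 011110.
Concatenate: 11100011110 = 0x71E (11 bits → U+071E).

U+071E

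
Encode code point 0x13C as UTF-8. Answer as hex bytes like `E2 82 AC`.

C4 BC

U+013C = 0x13C = 316 decimal. In range U+0080–U+07FF → 2-byte form: 110xxxxx 10xxxxxx.
Binary (11 bits): 00100111100.
Split 5+6: 00100 | 111100.
Byte 1: 11000100 = 0xC4.
Byte 2: 10111100 = 0xBC.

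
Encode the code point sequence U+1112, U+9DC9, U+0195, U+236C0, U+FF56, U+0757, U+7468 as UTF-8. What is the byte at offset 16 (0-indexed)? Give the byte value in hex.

0x97

U+1112 → 3-byte form E1 84 92 at offsets 0–2.
U+9DC9 → 3-byte form E9 B7 89 at offsets 3–5.
U+0195 → 2-byte form C6 95 at offsets 6–7.
U+236C0 → 4-byte form F0 A3 9B 80 at offsets 8–11.
U+FF56 → 3-byte form EF BD 96 at offsets 12–14.
U+0757 → 2-byte form DD 97 at offsets 15–16.
Offset 16 falls in char 6's range; it's byte 2 of DD 97 = 0x97.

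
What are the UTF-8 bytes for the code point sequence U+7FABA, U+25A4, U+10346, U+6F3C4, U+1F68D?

U+7FABA: 4-byte form → F1 BF AA BA.
U+25A4: 3-byte form → E2 96 A4.
U+10346: 4-byte form → F0 90 8D 86.
U+6F3C4: 4-byte form → F1 AF 8F 84.
U+1F68D: 4-byte form → F0 9F 9A 8D.
Concatenated (19 bytes): F1 BF AA BA E2 96 A4 F0 90 8D 86 F1 AF 8F 84 F0 9F 9A 8D.

F1 BF AA BA E2 96 A4 F0 90 8D 86 F1 AF 8F 84 F0 9F 9A 8D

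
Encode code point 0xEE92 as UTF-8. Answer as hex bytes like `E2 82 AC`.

U+EE92 = 0xEE92 = 61074 decimal. In range U+0800–U+FFFF → 3-byte form: 1110xxxx 10xxxxxx 10xxxxxx.
Binary (16 bits): 1110111010010010.
Split 4+6+6: 1110 | 111010 | 010010.
Byte 1: 11101110 = 0xEE.
Byte 2: 10111010 = 0xBA.
Byte 3: 10010010 = 0x92.

EE BA 92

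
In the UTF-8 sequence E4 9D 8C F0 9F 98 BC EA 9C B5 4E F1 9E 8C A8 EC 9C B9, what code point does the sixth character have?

U+C739

Offset 0: leading byte 0xE4 = 11100100 → 3-byte char #1 = E4 9D 8C.
Offset 3: leading byte 0xF0 = 11110000 → 4-byte char #2 = F0 9F 98 BC.
Offset 7: leading byte 0xEA = 11101010 → 3-byte char #3 = EA 9C B5.
Offset 10: leading byte 0x4E = 01001110 → 1-byte char #4 = 4E.
Offset 11: leading byte 0xF1 = 11110001 → 4-byte char #5 = F1 9E 8C A8.
Offset 15: leading byte 0xEC = 11101100 → 3-byte char #6 = EC 9C B9.
Leading byte 0xEC = 11101100 matches 1110xxxx → 3-byte sequence.
Byte 1: 0xEC = 11101100, payload 1100 (4 bits).
Byte 2: 0x9C = 10011100 (10xxxxxx ✓), payload 011100.
Byte 3: 0xB9 = 10111001 (10xxxxxx ✓), payload 111001.
Concatenate: 1100011100111001 = 0xC739 (16 bits → U+C739).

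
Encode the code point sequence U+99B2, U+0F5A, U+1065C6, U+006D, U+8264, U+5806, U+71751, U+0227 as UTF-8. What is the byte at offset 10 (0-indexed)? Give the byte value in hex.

U+99B2 → 3-byte form E9 A6 B2 at offsets 0–2.
U+0F5A → 3-byte form E0 BD 9A at offsets 3–5.
U+1065C6 → 4-byte form F4 86 97 86 at offsets 6–9.
U+006D → 1-byte form 6D at offsets 10–10.
Offset 10 falls in char 4's range; it's byte 1 of 6D = 0x6D.

0x6D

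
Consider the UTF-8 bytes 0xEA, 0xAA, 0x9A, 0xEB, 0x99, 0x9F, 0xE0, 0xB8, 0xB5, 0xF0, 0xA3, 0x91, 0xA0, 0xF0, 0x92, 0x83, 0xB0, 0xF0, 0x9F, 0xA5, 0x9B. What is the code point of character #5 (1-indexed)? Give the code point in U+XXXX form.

Offset 0: leading byte 0xEA = 11101010 → 3-byte char #1 = EA AA 9A.
Offset 3: leading byte 0xEB = 11101011 → 3-byte char #2 = EB 99 9F.
Offset 6: leading byte 0xE0 = 11100000 → 3-byte char #3 = E0 B8 B5.
Offset 9: leading byte 0xF0 = 11110000 → 4-byte char #4 = F0 A3 91 A0.
Offset 13: leading byte 0xF0 = 11110000 → 4-byte char #5 = F0 92 83 B0.
Leading byte 0xF0 = 11110000 matches 11110xxx → 4-byte sequence.
Byte 1: 0xF0 = 11110000, payload 000 (3 bits).
Byte 2: 0x92 = 10010010 (10xxxxxx ✓), payload 010010.
Byte 3: 0x83 = 10000011 (10xxxxxx ✓), payload 000011.
Byte 4: 0xB0 = 10110000 (10xxxxxx ✓), payload 110000.
Concatenate: 000010010000011110000 = 0x120F0 (21 bits → U+120F0).

U+120F0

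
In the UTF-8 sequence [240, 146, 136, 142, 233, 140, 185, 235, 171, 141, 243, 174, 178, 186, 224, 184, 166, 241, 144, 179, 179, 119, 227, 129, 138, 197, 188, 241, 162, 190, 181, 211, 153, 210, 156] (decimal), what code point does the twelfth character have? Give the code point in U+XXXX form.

Offset 0: leading byte 0xF0 = 11110000 → 4-byte char #1 = F0 92 88 8E.
Offset 4: leading byte 0xE9 = 11101001 → 3-byte char #2 = E9 8C B9.
Offset 7: leading byte 0xEB = 11101011 → 3-byte char #3 = EB AB 8D.
Offset 10: leading byte 0xF3 = 11110011 → 4-byte char #4 = F3 AE B2 BA.
Offset 14: leading byte 0xE0 = 11100000 → 3-byte char #5 = E0 B8 A6.
Offset 17: leading byte 0xF1 = 11110001 → 4-byte char #6 = F1 90 B3 B3.
Offset 21: leading byte 0x77 = 01110111 → 1-byte char #7 = 77.
Offset 22: leading byte 0xE3 = 11100011 → 3-byte char #8 = E3 81 8A.
Offset 25: leading byte 0xC5 = 11000101 → 2-byte char #9 = C5 BC.
Offset 27: leading byte 0xF1 = 11110001 → 4-byte char #10 = F1 A2 BE B5.
Offset 31: leading byte 0xD3 = 11010011 → 2-byte char #11 = D3 99.
Offset 33: leading byte 0xD2 = 11010010 → 2-byte char #12 = D2 9C.
Leading byte 0xD2 = 11010010 matches 110xxxxx → 2-byte sequence.
Byte 1: 0xD2 = 11010010, payload 10010 (5 bits).
Byte 2: 0x9C = 10011100 (10xxxxxx ✓), payload 011100.
Concatenate: 10010011100 = 0x49C (11 bits → U+049C).

U+049C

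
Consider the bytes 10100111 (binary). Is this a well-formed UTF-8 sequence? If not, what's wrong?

invalid (continuation byte with no leading byte)

Byte 0xA7 = 10100111 has the form 10xxxxxx — a continuation byte — but there is no preceding leading byte.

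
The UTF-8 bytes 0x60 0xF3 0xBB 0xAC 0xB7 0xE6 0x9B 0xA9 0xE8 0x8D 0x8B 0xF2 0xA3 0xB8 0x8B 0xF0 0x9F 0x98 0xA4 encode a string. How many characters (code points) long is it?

6

Byte at offset 0: 0x60 = 01100000 → 1-byte char (#1). Advance 1.
Byte at offset 1: 0xF3 = 11110011 → 4-byte char (#2). Advance 4.
Byte at offset 5: 0xE6 = 11100110 → 3-byte char (#3). Advance 3.
Byte at offset 8: 0xE8 = 11101000 → 3-byte char (#4). Advance 3.
Byte at offset 11: 0xF2 = 11110010 → 4-byte char (#5). Advance 4.
Byte at offset 15: 0xF0 = 11110000 → 4-byte char (#6). Advance 4.
Reached end at offset 19 after 6 code points.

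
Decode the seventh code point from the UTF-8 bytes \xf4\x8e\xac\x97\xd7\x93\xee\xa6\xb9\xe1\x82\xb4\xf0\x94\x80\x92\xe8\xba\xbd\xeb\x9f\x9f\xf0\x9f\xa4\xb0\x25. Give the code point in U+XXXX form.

U+B7DF

Offset 0: leading byte 0xF4 = 11110100 → 4-byte char #1 = F4 8E AC 97.
Offset 4: leading byte 0xD7 = 11010111 → 2-byte char #2 = D7 93.
Offset 6: leading byte 0xEE = 11101110 → 3-byte char #3 = EE A6 B9.
Offset 9: leading byte 0xE1 = 11100001 → 3-byte char #4 = E1 82 B4.
Offset 12: leading byte 0xF0 = 11110000 → 4-byte char #5 = F0 94 80 92.
Offset 16: leading byte 0xE8 = 11101000 → 3-byte char #6 = E8 BA BD.
Offset 19: leading byte 0xEB = 11101011 → 3-byte char #7 = EB 9F 9F.
Leading byte 0xEB = 11101011 matches 1110xxxx → 3-byte sequence.
Byte 1: 0xEB = 11101011, payload 1011 (4 bits).
Byte 2: 0x9F = 10011111 (10xxxxxx ✓), payload 011111.
Byte 3: 0x9F = 10011111 (10xxxxxx ✓), payload 011111.
Concatenate: 1011011111011111 = 0xB7DF (16 bits → U+B7DF).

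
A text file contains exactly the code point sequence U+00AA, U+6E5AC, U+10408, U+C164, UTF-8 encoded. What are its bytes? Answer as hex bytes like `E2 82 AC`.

C2 AA F1 AE 96 AC F0 90 90 88 EC 85 A4

U+00AA: 2-byte form → C2 AA.
U+6E5AC: 4-byte form → F1 AE 96 AC.
U+10408: 4-byte form → F0 90 90 88.
U+C164: 3-byte form → EC 85 A4.
Concatenated (13 bytes): C2 AA F1 AE 96 AC F0 90 90 88 EC 85 A4.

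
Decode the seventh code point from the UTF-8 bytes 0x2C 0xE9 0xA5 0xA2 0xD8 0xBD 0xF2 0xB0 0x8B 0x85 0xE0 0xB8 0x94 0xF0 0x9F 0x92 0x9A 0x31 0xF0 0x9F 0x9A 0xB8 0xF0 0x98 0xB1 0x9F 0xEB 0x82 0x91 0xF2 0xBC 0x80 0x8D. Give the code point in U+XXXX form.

U+0031

Offset 0: leading byte 0x2C = 00101100 → 1-byte char #1 = 2C.
Offset 1: leading byte 0xE9 = 11101001 → 3-byte char #2 = E9 A5 A2.
Offset 4: leading byte 0xD8 = 11011000 → 2-byte char #3 = D8 BD.
Offset 6: leading byte 0xF2 = 11110010 → 4-byte char #4 = F2 B0 8B 85.
Offset 10: leading byte 0xE0 = 11100000 → 3-byte char #5 = E0 B8 94.
Offset 13: leading byte 0xF0 = 11110000 → 4-byte char #6 = F0 9F 92 9A.
Offset 17: leading byte 0x31 = 00110001 → 1-byte char #7 = 31.
Leading byte 0x31 = 00110001 matches 0xxxxxxx → 1-byte sequence.
Byte 1: 0x31 = 00110001, payload 0110001 (7 bits).
Concatenate: 0110001 = 0x31 (7 bits → U+0031).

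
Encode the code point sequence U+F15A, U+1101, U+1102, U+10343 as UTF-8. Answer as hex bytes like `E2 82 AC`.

U+F15A: 3-byte form → EF 85 9A.
U+1101: 3-byte form → E1 84 81.
U+1102: 3-byte form → E1 84 82.
U+10343: 4-byte form → F0 90 8D 83.
Concatenated (13 bytes): EF 85 9A E1 84 81 E1 84 82 F0 90 8D 83.

EF 85 9A E1 84 81 E1 84 82 F0 90 8D 83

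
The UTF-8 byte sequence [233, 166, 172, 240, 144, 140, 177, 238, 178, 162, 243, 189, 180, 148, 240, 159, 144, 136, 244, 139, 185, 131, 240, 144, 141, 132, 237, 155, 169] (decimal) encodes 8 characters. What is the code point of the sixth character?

Offset 0: leading byte 0xE9 = 11101001 → 3-byte char #1 = E9 A6 AC.
Offset 3: leading byte 0xF0 = 11110000 → 4-byte char #2 = F0 90 8C B1.
Offset 7: leading byte 0xEE = 11101110 → 3-byte char #3 = EE B2 A2.
Offset 10: leading byte 0xF3 = 11110011 → 4-byte char #4 = F3 BD B4 94.
Offset 14: leading byte 0xF0 = 11110000 → 4-byte char #5 = F0 9F 90 88.
Offset 18: leading byte 0xF4 = 11110100 → 4-byte char #6 = F4 8B B9 83.
Leading byte 0xF4 = 11110100 matches 11110xxx → 4-byte sequence.
Byte 1: 0xF4 = 11110100, payload 100 (3 bits).
Byte 2: 0x8B = 10001011 (10xxxxxx ✓), payload 001011.
Byte 3: 0xB9 = 10111001 (10xxxxxx ✓), payload 111001.
Byte 4: 0x83 = 10000011 (10xxxxxx ✓), payload 000011.
Concatenate: 100001011111001000011 = 0x10BE43 (21 bits → U+10BE43).

U+10BE43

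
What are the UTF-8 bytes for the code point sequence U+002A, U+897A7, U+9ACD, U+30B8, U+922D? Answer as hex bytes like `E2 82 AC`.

2A F2 89 9E A7 E9 AB 8D E3 82 B8 E9 88 AD

U+002A: 1-byte form → 2A.
U+897A7: 4-byte form → F2 89 9E A7.
U+9ACD: 3-byte form → E9 AB 8D.
U+30B8: 3-byte form → E3 82 B8.
U+922D: 3-byte form → E9 88 AD.
Concatenated (14 bytes): 2A F2 89 9E A7 E9 AB 8D E3 82 B8 E9 88 AD.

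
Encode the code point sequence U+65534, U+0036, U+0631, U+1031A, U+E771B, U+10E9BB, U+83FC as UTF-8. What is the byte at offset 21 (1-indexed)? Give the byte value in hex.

0x8F

1-indexed offset 21 is 0-indexed offset 20.
U+65534 → 4-byte form F1 A5 94 B4 at offsets 0–3.
U+0036 → 1-byte form 36 at offsets 4–4.
U+0631 → 2-byte form D8 B1 at offsets 5–6.
U+1031A → 4-byte form F0 90 8C 9A at offsets 7–10.
U+E771B → 4-byte form F3 A7 9C 9B at offsets 11–14.
U+10E9BB → 4-byte form F4 8E A6 BB at offsets 15–18.
U+83FC → 3-byte form E8 8F BC at offsets 19–21.
Offset 20 falls in char 7's range; it's byte 2 of E8 8F BC = 0x8F.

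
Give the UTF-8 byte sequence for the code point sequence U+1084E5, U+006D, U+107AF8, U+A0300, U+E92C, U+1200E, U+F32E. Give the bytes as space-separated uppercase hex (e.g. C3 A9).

U+1084E5: 4-byte form → F4 88 93 A5.
U+006D: 1-byte form → 6D.
U+107AF8: 4-byte form → F4 87 AB B8.
U+A0300: 4-byte form → F2 A0 8C 80.
U+E92C: 3-byte form → EE A4 AC.
U+1200E: 4-byte form → F0 92 80 8E.
U+F32E: 3-byte form → EF 8C AE.
Concatenated (23 bytes): F4 88 93 A5 6D F4 87 AB B8 F2 A0 8C 80 EE A4 AC F0 92 80 8E EF 8C AE.

F4 88 93 A5 6D F4 87 AB B8 F2 A0 8C 80 EE A4 AC F0 92 80 8E EF 8C AE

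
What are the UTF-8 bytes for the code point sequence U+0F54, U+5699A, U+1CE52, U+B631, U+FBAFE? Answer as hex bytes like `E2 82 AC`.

E0 BD 94 F1 96 A6 9A F0 9C B9 92 EB 98 B1 F3 BB AB BE

U+0F54: 3-byte form → E0 BD 94.
U+5699A: 4-byte form → F1 96 A6 9A.
U+1CE52: 4-byte form → F0 9C B9 92.
U+B631: 3-byte form → EB 98 B1.
U+FBAFE: 4-byte form → F3 BB AB BE.
Concatenated (18 bytes): E0 BD 94 F1 96 A6 9A F0 9C B9 92 EB 98 B1 F3 BB AB BE.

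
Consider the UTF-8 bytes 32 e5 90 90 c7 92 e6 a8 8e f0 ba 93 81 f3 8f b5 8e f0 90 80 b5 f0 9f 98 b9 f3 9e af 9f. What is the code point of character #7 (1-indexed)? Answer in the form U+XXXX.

Offset 0: leading byte 0x32 = 00110010 → 1-byte char #1 = 32.
Offset 1: leading byte 0xE5 = 11100101 → 3-byte char #2 = E5 90 90.
Offset 4: leading byte 0xC7 = 11000111 → 2-byte char #3 = C7 92.
Offset 6: leading byte 0xE6 = 11100110 → 3-byte char #4 = E6 A8 8E.
Offset 9: leading byte 0xF0 = 11110000 → 4-byte char #5 = F0 BA 93 81.
Offset 13: leading byte 0xF3 = 11110011 → 4-byte char #6 = F3 8F B5 8E.
Offset 17: leading byte 0xF0 = 11110000 → 4-byte char #7 = F0 90 80 B5.
Leading byte 0xF0 = 11110000 matches 11110xxx → 4-byte sequence.
Byte 1: 0xF0 = 11110000, payload 000 (3 bits).
Byte 2: 0x90 = 10010000 (10xxxxxx ✓), payload 010000.
Byte 3: 0x80 = 10000000 (10xxxxxx ✓), payload 000000.
Byte 4: 0xB5 = 10110101 (10xxxxxx ✓), payload 110101.
Concatenate: 000010000000000110101 = 0x10035 (21 bits → U+10035).

U+10035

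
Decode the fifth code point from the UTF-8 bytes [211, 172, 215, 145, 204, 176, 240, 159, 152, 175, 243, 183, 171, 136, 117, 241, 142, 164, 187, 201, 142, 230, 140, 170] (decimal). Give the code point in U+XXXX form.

U+F7AC8

Offset 0: leading byte 0xD3 = 11010011 → 2-byte char #1 = D3 AC.
Offset 2: leading byte 0xD7 = 11010111 → 2-byte char #2 = D7 91.
Offset 4: leading byte 0xCC = 11001100 → 2-byte char #3 = CC B0.
Offset 6: leading byte 0xF0 = 11110000 → 4-byte char #4 = F0 9F 98 AF.
Offset 10: leading byte 0xF3 = 11110011 → 4-byte char #5 = F3 B7 AB 88.
Leading byte 0xF3 = 11110011 matches 11110xxx → 4-byte sequence.
Byte 1: 0xF3 = 11110011, payload 011 (3 bits).
Byte 2: 0xB7 = 10110111 (10xxxxxx ✓), payload 110111.
Byte 3: 0xAB = 10101011 (10xxxxxx ✓), payload 101011.
Byte 4: 0x88 = 10001000 (10xxxxxx ✓), payload 001000.
Concatenate: 011110111101011001000 = 0xF7AC8 (21 bits → U+F7AC8).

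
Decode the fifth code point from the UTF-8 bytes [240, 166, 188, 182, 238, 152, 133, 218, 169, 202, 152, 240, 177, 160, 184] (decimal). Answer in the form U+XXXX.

Offset 0: leading byte 0xF0 = 11110000 → 4-byte char #1 = F0 A6 BC B6.
Offset 4: leading byte 0xEE = 11101110 → 3-byte char #2 = EE 98 85.
Offset 7: leading byte 0xDA = 11011010 → 2-byte char #3 = DA A9.
Offset 9: leading byte 0xCA = 11001010 → 2-byte char #4 = CA 98.
Offset 11: leading byte 0xF0 = 11110000 → 4-byte char #5 = F0 B1 A0 B8.
Leading byte 0xF0 = 11110000 matches 11110xxx → 4-byte sequence.
Byte 1: 0xF0 = 11110000, payload 000 (3 bits).
Byte 2: 0xB1 = 10110001 (10xxxxxx ✓), payload 110001.
Byte 3: 0xA0 = 10100000 (10xxxxxx ✓), payload 100000.
Byte 4: 0xB8 = 10111000 (10xxxxxx ✓), payload 111000.
Concatenate: 000110001100000111000 = 0x31838 (21 bits → U+31838).

U+31838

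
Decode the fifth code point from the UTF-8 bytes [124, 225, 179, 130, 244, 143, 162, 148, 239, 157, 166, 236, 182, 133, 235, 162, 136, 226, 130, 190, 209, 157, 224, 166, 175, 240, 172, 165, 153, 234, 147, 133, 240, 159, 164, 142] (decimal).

Offset 0: leading byte 0x7C = 01111100 → 1-byte char #1 = 7C.
Offset 1: leading byte 0xE1 = 11100001 → 3-byte char #2 = E1 B3 82.
Offset 4: leading byte 0xF4 = 11110100 → 4-byte char #3 = F4 8F A2 94.
Offset 8: leading byte 0xEF = 11101111 → 3-byte char #4 = EF 9D A6.
Offset 11: leading byte 0xEC = 11101100 → 3-byte char #5 = EC B6 85.
Leading byte 0xEC = 11101100 matches 1110xxxx → 3-byte sequence.
Byte 1: 0xEC = 11101100, payload 1100 (4 bits).
Byte 2: 0xB6 = 10110110 (10xxxxxx ✓), payload 110110.
Byte 3: 0x85 = 10000101 (10xxxxxx ✓), payload 000101.
Concatenate: 1100110110000101 = 0xCD85 (16 bits → U+CD85).

U+CD85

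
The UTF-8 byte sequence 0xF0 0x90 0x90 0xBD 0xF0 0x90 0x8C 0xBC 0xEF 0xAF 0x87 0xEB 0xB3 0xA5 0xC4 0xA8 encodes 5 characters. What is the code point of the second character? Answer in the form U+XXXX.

Offset 0: leading byte 0xF0 = 11110000 → 4-byte char #1 = F0 90 90 BD.
Offset 4: leading byte 0xF0 = 11110000 → 4-byte char #2 = F0 90 8C BC.
Leading byte 0xF0 = 11110000 matches 11110xxx → 4-byte sequence.
Byte 1: 0xF0 = 11110000, payload 000 (3 bits).
Byte 2: 0x90 = 10010000 (10xxxxxx ✓), payload 010000.
Byte 3: 0x8C = 10001100 (10xxxxxx ✓), payload 001100.
Byte 4: 0xBC = 10111100 (10xxxxxx ✓), payload 111100.
Concatenate: 000010000001100111100 = 0x1033C (21 bits → U+1033C).

U+1033C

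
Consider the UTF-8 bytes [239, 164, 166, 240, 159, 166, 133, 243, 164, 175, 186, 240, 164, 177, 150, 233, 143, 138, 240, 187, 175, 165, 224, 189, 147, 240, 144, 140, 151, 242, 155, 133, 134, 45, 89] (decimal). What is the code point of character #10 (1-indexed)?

Offset 0: leading byte 0xEF = 11101111 → 3-byte char #1 = EF A4 A6.
Offset 3: leading byte 0xF0 = 11110000 → 4-byte char #2 = F0 9F A6 85.
Offset 7: leading byte 0xF3 = 11110011 → 4-byte char #3 = F3 A4 AF BA.
Offset 11: leading byte 0xF0 = 11110000 → 4-byte char #4 = F0 A4 B1 96.
Offset 15: leading byte 0xE9 = 11101001 → 3-byte char #5 = E9 8F 8A.
Offset 18: leading byte 0xF0 = 11110000 → 4-byte char #6 = F0 BB AF A5.
Offset 22: leading byte 0xE0 = 11100000 → 3-byte char #7 = E0 BD 93.
Offset 25: leading byte 0xF0 = 11110000 → 4-byte char #8 = F0 90 8C 97.
Offset 29: leading byte 0xF2 = 11110010 → 4-byte char #9 = F2 9B 85 86.
Offset 33: leading byte 0x2D = 00101101 → 1-byte char #10 = 2D.
Leading byte 0x2D = 00101101 matches 0xxxxxxx → 1-byte sequence.
Byte 1: 0x2D = 00101101, payload 0101101 (7 bits).
Concatenate: 0101101 = 0x2D (7 bits → U+002D).

U+002D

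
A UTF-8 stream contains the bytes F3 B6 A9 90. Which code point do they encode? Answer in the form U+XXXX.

U+F6A50

Leading byte 0xF3 = 11110011 matches 11110xxx → 4-byte sequence.
Byte 1: 0xF3 = 11110011, payload 011 (3 bits).
Byte 2: 0xB6 = 10110110 (10xxxxxx ✓), payload 110110.
Byte 3: 0xA9 = 10101001 (10xxxxxx ✓), payload 101001.
Byte 4: 0x90 = 10010000 (10xxxxxx ✓), payload 010000.
Concatenate: 011110110101001010000 = 0xF6A50 (21 bits → U+F6A50).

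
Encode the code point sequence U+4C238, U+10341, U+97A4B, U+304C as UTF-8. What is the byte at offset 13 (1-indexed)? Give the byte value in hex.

1-indexed offset 13 is 0-indexed offset 12.
U+4C238 → 4-byte form F1 8C 88 B8 at offsets 0–3.
U+10341 → 4-byte form F0 90 8D 81 at offsets 4–7.
U+97A4B → 4-byte form F2 97 A9 8B at offsets 8–11.
U+304C → 3-byte form E3 81 8C at offsets 12–14.
Offset 12 falls in char 4's range; it's byte 1 of E3 81 8C = 0xE3.

0xE3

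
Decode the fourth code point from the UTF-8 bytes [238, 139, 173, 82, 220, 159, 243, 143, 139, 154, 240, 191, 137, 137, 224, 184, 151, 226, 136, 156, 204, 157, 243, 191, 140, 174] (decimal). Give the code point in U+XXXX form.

U+CF2DA

Offset 0: leading byte 0xEE = 11101110 → 3-byte char #1 = EE 8B AD.
Offset 3: leading byte 0x52 = 01010010 → 1-byte char #2 = 52.
Offset 4: leading byte 0xDC = 11011100 → 2-byte char #3 = DC 9F.
Offset 6: leading byte 0xF3 = 11110011 → 4-byte char #4 = F3 8F 8B 9A.
Leading byte 0xF3 = 11110011 matches 11110xxx → 4-byte sequence.
Byte 1: 0xF3 = 11110011, payload 011 (3 bits).
Byte 2: 0x8F = 10001111 (10xxxxxx ✓), payload 001111.
Byte 3: 0x8B = 10001011 (10xxxxxx ✓), payload 001011.
Byte 4: 0x9A = 10011010 (10xxxxxx ✓), payload 011010.
Concatenate: 011001111001011011010 = 0xCF2DA (21 bits → U+CF2DA).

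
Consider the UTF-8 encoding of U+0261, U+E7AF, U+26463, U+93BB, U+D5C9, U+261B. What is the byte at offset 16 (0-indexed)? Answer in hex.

U+0261 → 2-byte form C9 A1 at offsets 0–1.
U+E7AF → 3-byte form EE 9E AF at offsets 2–4.
U+26463 → 4-byte form F0 A6 91 A3 at offsets 5–8.
U+93BB → 3-byte form E9 8E BB at offsets 9–11.
U+D5C9 → 3-byte form ED 97 89 at offsets 12–14.
U+261B → 3-byte form E2 98 9B at offsets 15–17.
Offset 16 falls in char 6's range; it's byte 2 of E2 98 9B = 0x98.

0x98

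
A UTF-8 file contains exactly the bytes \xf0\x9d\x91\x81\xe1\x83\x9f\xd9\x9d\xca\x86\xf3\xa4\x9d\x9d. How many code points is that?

Byte at offset 0: 0xF0 = 11110000 → 4-byte char (#1). Advance 4.
Byte at offset 4: 0xE1 = 11100001 → 3-byte char (#2). Advance 3.
Byte at offset 7: 0xD9 = 11011001 → 2-byte char (#3). Advance 2.
Byte at offset 9: 0xCA = 11001010 → 2-byte char (#4). Advance 2.
Byte at offset 11: 0xF3 = 11110011 → 4-byte char (#5). Advance 4.
Reached end at offset 15 after 5 code points.

5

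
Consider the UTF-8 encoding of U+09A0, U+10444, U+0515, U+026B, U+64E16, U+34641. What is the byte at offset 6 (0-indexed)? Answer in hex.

0x84

U+09A0 → 3-byte form E0 A6 A0 at offsets 0–2.
U+10444 → 4-byte form F0 90 91 84 at offsets 3–6.
Offset 6 falls in char 2's range; it's byte 4 of F0 90 91 84 = 0x84.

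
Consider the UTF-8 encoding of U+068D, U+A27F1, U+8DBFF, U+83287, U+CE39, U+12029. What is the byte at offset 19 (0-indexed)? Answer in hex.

0x80

U+068D → 2-byte form DA 8D at offsets 0–1.
U+A27F1 → 4-byte form F2 A2 9F B1 at offsets 2–5.
U+8DBFF → 4-byte form F2 8D AF BF at offsets 6–9.
U+83287 → 4-byte form F2 83 8A 87 at offsets 10–13.
U+CE39 → 3-byte form EC B8 B9 at offsets 14–16.
U+12029 → 4-byte form F0 92 80 A9 at offsets 17–20.
Offset 19 falls in char 6's range; it's byte 3 of F0 92 80 A9 = 0x80.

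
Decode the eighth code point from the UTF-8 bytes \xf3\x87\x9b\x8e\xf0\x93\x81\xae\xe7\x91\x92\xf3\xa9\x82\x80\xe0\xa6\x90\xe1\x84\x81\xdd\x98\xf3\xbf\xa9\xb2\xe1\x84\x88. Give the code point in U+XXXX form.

Offset 0: leading byte 0xF3 = 11110011 → 4-byte char #1 = F3 87 9B 8E.
Offset 4: leading byte 0xF0 = 11110000 → 4-byte char #2 = F0 93 81 AE.
Offset 8: leading byte 0xE7 = 11100111 → 3-byte char #3 = E7 91 92.
Offset 11: leading byte 0xF3 = 11110011 → 4-byte char #4 = F3 A9 82 80.
Offset 15: leading byte 0xE0 = 11100000 → 3-byte char #5 = E0 A6 90.
Offset 18: leading byte 0xE1 = 11100001 → 3-byte char #6 = E1 84 81.
Offset 21: leading byte 0xDD = 11011101 → 2-byte char #7 = DD 98.
Offset 23: leading byte 0xF3 = 11110011 → 4-byte char #8 = F3 BF A9 B2.
Leading byte 0xF3 = 11110011 matches 11110xxx → 4-byte sequence.
Byte 1: 0xF3 = 11110011, payload 011 (3 bits).
Byte 2: 0xBF = 10111111 (10xxxxxx ✓), payload 111111.
Byte 3: 0xA9 = 10101001 (10xxxxxx ✓), payload 101001.
Byte 4: 0xB2 = 10110010 (10xxxxxx ✓), payload 110010.
Concatenate: 011111111101001110010 = 0xFFA72 (21 bits → U+FFA72).

U+FFA72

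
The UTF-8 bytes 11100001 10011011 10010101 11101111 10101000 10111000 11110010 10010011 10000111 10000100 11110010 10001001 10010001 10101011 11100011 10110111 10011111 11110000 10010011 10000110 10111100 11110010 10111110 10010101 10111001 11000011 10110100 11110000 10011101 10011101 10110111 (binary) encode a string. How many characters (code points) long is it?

9

Byte at offset 0: 0xE1 = 11100001 → 3-byte char (#1). Advance 3.
Byte at offset 3: 0xEF = 11101111 → 3-byte char (#2). Advance 3.
Byte at offset 6: 0xF2 = 11110010 → 4-byte char (#3). Advance 4.
Byte at offset 10: 0xF2 = 11110010 → 4-byte char (#4). Advance 4.
Byte at offset 14: 0xE3 = 11100011 → 3-byte char (#5). Advance 3.
Byte at offset 17: 0xF0 = 11110000 → 4-byte char (#6). Advance 4.
Byte at offset 21: 0xF2 = 11110010 → 4-byte char (#7). Advance 4.
Byte at offset 25: 0xC3 = 11000011 → 2-byte char (#8). Advance 2.
Byte at offset 27: 0xF0 = 11110000 → 4-byte char (#9). Advance 4.
Reached end at offset 31 after 9 code points.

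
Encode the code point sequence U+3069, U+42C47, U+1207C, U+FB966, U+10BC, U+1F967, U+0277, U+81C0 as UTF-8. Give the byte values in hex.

U+3069: 3-byte form → E3 81 A9.
U+42C47: 4-byte form → F1 82 B1 87.
U+1207C: 4-byte form → F0 92 81 BC.
U+FB966: 4-byte form → F3 BB A5 A6.
U+10BC: 3-byte form → E1 82 BC.
U+1F967: 4-byte form → F0 9F A5 A7.
U+0277: 2-byte form → C9 B7.
U+81C0: 3-byte form → E8 87 80.
Concatenated (27 bytes): E3 81 A9 F1 82 B1 87 F0 92 81 BC F3 BB A5 A6 E1 82 BC F0 9F A5 A7 C9 B7 E8 87 80.

E3 81 A9 F1 82 B1 87 F0 92 81 BC F3 BB A5 A6 E1 82 BC F0 9F A5 A7 C9 B7 E8 87 80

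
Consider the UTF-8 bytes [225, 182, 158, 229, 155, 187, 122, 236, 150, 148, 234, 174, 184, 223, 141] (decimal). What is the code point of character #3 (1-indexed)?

U+007A

Offset 0: leading byte 0xE1 = 11100001 → 3-byte char #1 = E1 B6 9E.
Offset 3: leading byte 0xE5 = 11100101 → 3-byte char #2 = E5 9B BB.
Offset 6: leading byte 0x7A = 01111010 → 1-byte char #3 = 7A.
Leading byte 0x7A = 01111010 matches 0xxxxxxx → 1-byte sequence.
Byte 1: 0x7A = 01111010, payload 1111010 (7 bits).
Concatenate: 1111010 = 0x7A (7 bits → U+007A).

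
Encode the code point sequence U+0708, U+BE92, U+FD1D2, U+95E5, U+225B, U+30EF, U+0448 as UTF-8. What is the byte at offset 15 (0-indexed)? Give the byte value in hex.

0xE3

U+0708 → 2-byte form DC 88 at offsets 0–1.
U+BE92 → 3-byte form EB BA 92 at offsets 2–4.
U+FD1D2 → 4-byte form F3 BD 87 92 at offsets 5–8.
U+95E5 → 3-byte form E9 97 A5 at offsets 9–11.
U+225B → 3-byte form E2 89 9B at offsets 12–14.
U+30EF → 3-byte form E3 83 AF at offsets 15–17.
Offset 15 falls in char 6's range; it's byte 1 of E3 83 AF = 0xE3.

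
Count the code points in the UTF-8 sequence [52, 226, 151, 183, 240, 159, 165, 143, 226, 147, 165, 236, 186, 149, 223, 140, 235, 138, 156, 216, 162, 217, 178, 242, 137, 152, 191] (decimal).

10

Byte at offset 0: 0x34 = 00110100 → 1-byte char (#1). Advance 1.
Byte at offset 1: 0xE2 = 11100010 → 3-byte char (#2). Advance 3.
Byte at offset 4: 0xF0 = 11110000 → 4-byte char (#3). Advance 4.
Byte at offset 8: 0xE2 = 11100010 → 3-byte char (#4). Advance 3.
Byte at offset 11: 0xEC = 11101100 → 3-byte char (#5). Advance 3.
Byte at offset 14: 0xDF = 11011111 → 2-byte char (#6). Advance 2.
Byte at offset 16: 0xEB = 11101011 → 3-byte char (#7). Advance 3.
Byte at offset 19: 0xD8 = 11011000 → 2-byte char (#8). Advance 2.
Byte at offset 21: 0xD9 = 11011001 → 2-byte char (#9). Advance 2.
Byte at offset 23: 0xF2 = 11110010 → 4-byte char (#10). Advance 4.
Reached end at offset 27 after 10 code points.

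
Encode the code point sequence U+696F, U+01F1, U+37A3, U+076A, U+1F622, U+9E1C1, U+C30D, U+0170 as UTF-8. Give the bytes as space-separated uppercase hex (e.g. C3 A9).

E6 A5 AF C7 B1 E3 9E A3 DD AA F0 9F 98 A2 F2 9E 87 81 EC 8C 8D C5 B0

U+696F: 3-byte form → E6 A5 AF.
U+01F1: 2-byte form → C7 B1.
U+37A3: 3-byte form → E3 9E A3.
U+076A: 2-byte form → DD AA.
U+1F622: 4-byte form → F0 9F 98 A2.
U+9E1C1: 4-byte form → F2 9E 87 81.
U+C30D: 3-byte form → EC 8C 8D.
U+0170: 2-byte form → C5 B0.
Concatenated (23 bytes): E6 A5 AF C7 B1 E3 9E A3 DD AA F0 9F 98 A2 F2 9E 87 81 EC 8C 8D C5 B0.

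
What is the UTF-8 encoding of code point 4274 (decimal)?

U+10B2 = 0x10B2 = 4274 decimal. In range U+0800–U+FFFF → 3-byte form: 1110xxxx 10xxxxxx 10xxxxxx.
Binary (16 bits): 0001000010110010.
Split 4+6+6: 0001 | 000010 | 110010.
Byte 1: 11100001 = 0xE1.
Byte 2: 10000010 = 0x82.
Byte 3: 10110010 = 0xB2.

E1 82 B2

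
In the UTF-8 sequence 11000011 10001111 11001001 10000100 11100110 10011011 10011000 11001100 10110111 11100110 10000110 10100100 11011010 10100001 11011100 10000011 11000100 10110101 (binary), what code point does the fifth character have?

U+61A4

Offset 0: leading byte 0xC3 = 11000011 → 2-byte char #1 = C3 8F.
Offset 2: leading byte 0xC9 = 11001001 → 2-byte char #2 = C9 84.
Offset 4: leading byte 0xE6 = 11100110 → 3-byte char #3 = E6 9B 98.
Offset 7: leading byte 0xCC = 11001100 → 2-byte char #4 = CC B7.
Offset 9: leading byte 0xE6 = 11100110 → 3-byte char #5 = E6 86 A4.
Leading byte 0xE6 = 11100110 matches 1110xxxx → 3-byte sequence.
Byte 1: 0xE6 = 11100110, payload 0110 (4 bits).
Byte 2: 0x86 = 10000110 (10xxxxxx ✓), payload 000110.
Byte 3: 0xA4 = 10100100 (10xxxxxx ✓), payload 100100.
Concatenate: 0110000110100100 = 0x61A4 (16 bits → U+61A4).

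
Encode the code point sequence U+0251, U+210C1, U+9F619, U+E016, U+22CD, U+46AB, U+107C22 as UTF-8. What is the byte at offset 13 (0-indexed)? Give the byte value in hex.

U+0251 → 2-byte form C9 91 at offsets 0–1.
U+210C1 → 4-byte form F0 A1 83 81 at offsets 2–5.
U+9F619 → 4-byte form F2 9F 98 99 at offsets 6–9.
U+E016 → 3-byte form EE 80 96 at offsets 10–12.
U+22CD → 3-byte form E2 8B 8D at offsets 13–15.
Offset 13 falls in char 5's range; it's byte 1 of E2 8B 8D = 0xE2.

0xE2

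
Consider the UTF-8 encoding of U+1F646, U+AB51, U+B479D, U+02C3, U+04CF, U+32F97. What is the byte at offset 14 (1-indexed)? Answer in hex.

0xD3

1-indexed offset 14 is 0-indexed offset 13.
U+1F646 → 4-byte form F0 9F 99 86 at offsets 0–3.
U+AB51 → 3-byte form EA AD 91 at offsets 4–6.
U+B479D → 4-byte form F2 B4 9E 9D at offsets 7–10.
U+02C3 → 2-byte form CB 83 at offsets 11–12.
U+04CF → 2-byte form D3 8F at offsets 13–14.
Offset 13 falls in char 5's range; it's byte 1 of D3 8F = 0xD3.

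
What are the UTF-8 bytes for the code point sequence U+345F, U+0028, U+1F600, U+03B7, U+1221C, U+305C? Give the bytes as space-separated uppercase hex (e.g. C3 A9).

U+345F: 3-byte form → E3 91 9F.
U+0028: 1-byte form → 28.
U+1F600: 4-byte form → F0 9F 98 80.
U+03B7: 2-byte form → CE B7.
U+1221C: 4-byte form → F0 92 88 9C.
U+305C: 3-byte form → E3 81 9C.
Concatenated (17 bytes): E3 91 9F 28 F0 9F 98 80 CE B7 F0 92 88 9C E3 81 9C.

E3 91 9F 28 F0 9F 98 80 CE B7 F0 92 88 9C E3 81 9C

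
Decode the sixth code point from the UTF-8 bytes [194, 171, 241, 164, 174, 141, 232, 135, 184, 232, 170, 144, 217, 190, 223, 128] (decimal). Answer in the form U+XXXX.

U+07C0

Offset 0: leading byte 0xC2 = 11000010 → 2-byte char #1 = C2 AB.
Offset 2: leading byte 0xF1 = 11110001 → 4-byte char #2 = F1 A4 AE 8D.
Offset 6: leading byte 0xE8 = 11101000 → 3-byte char #3 = E8 87 B8.
Offset 9: leading byte 0xE8 = 11101000 → 3-byte char #4 = E8 AA 90.
Offset 12: leading byte 0xD9 = 11011001 → 2-byte char #5 = D9 BE.
Offset 14: leading byte 0xDF = 11011111 → 2-byte char #6 = DF 80.
Leading byte 0xDF = 11011111 matches 110xxxxx → 2-byte sequence.
Byte 1: 0xDF = 11011111, payload 11111 (5 bits).
Byte 2: 0x80 = 10000000 (10xxxxxx ✓), payload 000000.
Concatenate: 11111000000 = 0x7C0 (11 bits → U+07C0).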